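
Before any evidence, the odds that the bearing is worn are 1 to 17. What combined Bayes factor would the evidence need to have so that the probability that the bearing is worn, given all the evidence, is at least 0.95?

323

Prior odds = 1/17.
Target odds = 0.95/0.05 = 19.
Required Bayes factor = 19 ÷ (1/17) = 323.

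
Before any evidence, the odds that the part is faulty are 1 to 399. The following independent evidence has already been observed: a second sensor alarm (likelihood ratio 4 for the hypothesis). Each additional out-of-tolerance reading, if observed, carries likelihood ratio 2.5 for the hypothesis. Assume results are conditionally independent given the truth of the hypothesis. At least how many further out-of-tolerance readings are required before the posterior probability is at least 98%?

10

Prior odds = 1/399.
Bayes factor of the evidence already in hand = 4.
Odds after that evidence = (1/399) × 4 = 4/399.
Target odds = 0.98/0.02 = 49.
Need 2.5ⁿ ≥ 49 ÷ (4/399) = 4887.75.
2.5⁹ = 1953125/512 falls short of 4887.75 but 2.5¹⁰ = 9765625/1024 reaches it, so n = 10.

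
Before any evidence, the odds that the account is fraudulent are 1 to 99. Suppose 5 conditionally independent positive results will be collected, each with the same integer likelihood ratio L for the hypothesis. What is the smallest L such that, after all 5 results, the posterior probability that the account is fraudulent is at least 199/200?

8

Prior odds = 1/99.
Target odds = 0.995/0.005 = 199.
Need L⁵ ≥ 199 ÷ (1/99) = 19701.
7⁵ = 16807 < 19701 ≤ 32768 = 8⁵, so L = 8.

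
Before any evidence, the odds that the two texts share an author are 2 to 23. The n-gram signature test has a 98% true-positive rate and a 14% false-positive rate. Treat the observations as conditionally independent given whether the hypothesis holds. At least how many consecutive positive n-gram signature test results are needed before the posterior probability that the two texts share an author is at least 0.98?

Prior odds = 2/23.
Likelihood ratio of a positive result = 0.98/0.14 = 7.
Target posterior odds = 0.98/0.02 = 49.
Need (2/23) × 7ⁿ ≥ 49, i.e. 7ⁿ ≥ 563.5.
7³ = 343 falls short of 563.5 but 7⁴ = 2401 reaches it, so n = 4.

4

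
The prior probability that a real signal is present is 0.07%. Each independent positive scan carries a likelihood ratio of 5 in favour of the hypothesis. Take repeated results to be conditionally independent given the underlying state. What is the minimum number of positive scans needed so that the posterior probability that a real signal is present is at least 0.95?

7

Prior odds = 0.0007/0.9993 = 7/9993.
Likelihood ratio per positive scan = 5.
Target posterior odds = 0.95/0.05 = 19.
Need (7/9993) × 5ⁿ ≥ 19, i.e. 5ⁿ ≥ 189867/7.
5⁶ = 15625 falls short of 189867/7 but 5⁷ = 78125 reaches it, so n = 7.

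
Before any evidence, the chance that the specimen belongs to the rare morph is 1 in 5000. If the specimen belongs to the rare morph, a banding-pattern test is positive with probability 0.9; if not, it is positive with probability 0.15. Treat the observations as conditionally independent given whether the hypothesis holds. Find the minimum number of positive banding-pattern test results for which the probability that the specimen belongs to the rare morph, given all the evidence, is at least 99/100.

Prior odds: 0.0002 ÷ 0.9998 = 1/4999.
Likelihood ratio of a positive = 0.9/0.15 = 6.
Target odds: 0.99 ÷ 0.01 = 99.
Require 6ⁿ ≥ 99 ÷ (1/4999) = 494901.
6⁷ = 279936 falls short of 494901 but 6⁸ = 1679616 reaches it, so n = 8.

8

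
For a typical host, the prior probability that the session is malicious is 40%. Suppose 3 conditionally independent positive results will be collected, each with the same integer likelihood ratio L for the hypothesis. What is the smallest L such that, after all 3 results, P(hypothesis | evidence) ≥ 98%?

5

Prior odds = 0.4/0.6 = 2/3.
Target odds = 0.98/0.02 = 49.
Need L³ ≥ 49 ÷ (2/3) = 73.5.
4³ = 64 < 73.5 ≤ 125 = 5³, so L = 5.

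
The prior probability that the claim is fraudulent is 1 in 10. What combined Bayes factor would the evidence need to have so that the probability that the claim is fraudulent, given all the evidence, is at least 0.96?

216

Prior odds = 0.1/0.9 = 1/9.
Target odds = 0.96/0.04 = 24.
Required Bayes factor = 24 ÷ (1/9) = 216.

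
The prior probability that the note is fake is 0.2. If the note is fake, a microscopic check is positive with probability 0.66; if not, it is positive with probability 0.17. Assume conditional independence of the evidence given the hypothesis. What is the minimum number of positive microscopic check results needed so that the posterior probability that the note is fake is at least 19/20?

4

Prior odds = 0.2/0.8 = 0.25.
Likelihood ratio of a positive = 0.66/0.17 = 66/17.
Target odds: 0.95 ÷ 0.05 = 19.
Need 0.25 × (66/17)ⁿ ≥ 19, i.e. (66/17)ⁿ ≥ 76.
(66/17)³ = 287496/4913 falls short of 76 but (66/17)⁴ = 18974736/83521 reaches it, so n = 4.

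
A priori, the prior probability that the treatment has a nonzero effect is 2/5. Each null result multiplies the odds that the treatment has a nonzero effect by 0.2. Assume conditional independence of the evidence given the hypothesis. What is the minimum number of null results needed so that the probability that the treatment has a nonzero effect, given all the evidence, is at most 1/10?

2

Prior odds = 0.4/0.6 = 2/3.
Likelihood ratio per null result = 0.2.
Target posterior odds = 0.1/0.9 = 1/9.
Require 0.2ⁿ ≤ 1/9 ÷ (2/3) = 1/6.
0.2¹ = 0.2 is still above 1/6 but 0.2² = 0.04 is at or below it, so n = 2.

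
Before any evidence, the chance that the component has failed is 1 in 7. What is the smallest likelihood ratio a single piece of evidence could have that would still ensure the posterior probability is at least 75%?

Prior odds = (1/7)/(6/7) = 1/6.
Target odds = 0.75/0.25 = 3.
Required Bayes factor = 3 ÷ (1/6) = 18.

18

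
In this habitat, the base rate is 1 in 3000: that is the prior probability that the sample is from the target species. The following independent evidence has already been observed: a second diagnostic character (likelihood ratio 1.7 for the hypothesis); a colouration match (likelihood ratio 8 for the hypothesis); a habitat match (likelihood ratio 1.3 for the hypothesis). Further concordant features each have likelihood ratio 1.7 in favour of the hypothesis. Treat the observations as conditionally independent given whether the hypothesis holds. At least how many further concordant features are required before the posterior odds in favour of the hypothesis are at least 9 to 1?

Prior odds = (1/3000)/(2999/3000) = 1/2999.
Combined Bayes factor of the evidence already in hand = 1.7 × 8 × 1.3 = 17.68.
Odds after that evidence = (1/2999) × 17.68 = 442/74975.
Target odds = 9.
Need 1.7ⁿ ≥ 9 ÷ (442/74975) = 674775/442.
1.7¹³ ≈990.458 falls short of 674775/442 but 1.7¹⁴ ≈1683.78 reaches it, so n = 14.

14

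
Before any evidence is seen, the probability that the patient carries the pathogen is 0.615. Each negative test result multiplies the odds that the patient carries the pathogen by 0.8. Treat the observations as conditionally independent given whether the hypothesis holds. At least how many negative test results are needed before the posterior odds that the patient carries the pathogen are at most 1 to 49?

Prior odds = 0.615/0.385 = 123/77.
Likelihood ratio per negative test result = 0.8.
Target odds = 1/49.
Need (123/77) × 0.8ⁿ ≤ 1/49, i.e. 0.8ⁿ ≤ 11/861.
0.8¹⁹ ≈0.0144115 is still above 11/861 but 0.8²⁰ ≈0.0115292 is at or below it, so n = 20.

20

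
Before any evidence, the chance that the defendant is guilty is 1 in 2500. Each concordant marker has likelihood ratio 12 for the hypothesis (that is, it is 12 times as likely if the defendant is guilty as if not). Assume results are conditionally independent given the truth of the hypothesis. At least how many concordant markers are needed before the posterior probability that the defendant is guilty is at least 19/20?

Prior odds = 0.0004/0.9996 = 1/2499.
Likelihood ratio per concordant marker = 12.
Target odds: 0.95 ÷ 0.05 = 19.
Need (1/2499) × 12ⁿ ≥ 19, i.e. 12ⁿ ≥ 47481.
12⁴ = 20736 falls short of 47481 but 12⁵ = 248832 reaches it, so n = 5.

5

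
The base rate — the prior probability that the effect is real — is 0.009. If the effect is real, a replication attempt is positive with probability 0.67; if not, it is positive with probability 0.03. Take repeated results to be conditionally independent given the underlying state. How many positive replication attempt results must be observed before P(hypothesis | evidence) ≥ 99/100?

3

Prior odds = 0.009/0.991 = 9/991.
Likelihood ratio of a positive = 0.67/0.03 = 67/3.
Target posterior odds = 0.99/0.01 = 99.
Require (67/3)ⁿ ≥ 99 ÷ (9/991) = 10901.
(67/3)² = 4489/9 falls short of 10901 but (67/3)³ = 300763/27 reaches it, so n = 3.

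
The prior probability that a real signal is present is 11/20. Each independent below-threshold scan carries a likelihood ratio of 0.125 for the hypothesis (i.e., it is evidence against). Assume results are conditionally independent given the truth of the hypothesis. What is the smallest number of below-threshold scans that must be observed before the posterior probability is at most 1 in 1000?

Prior odds: 0.55 ÷ 0.45 = 11/9.
Likelihood ratio per below-threshold scan = 0.125.
Target odds: 0.001 ÷ 0.999 = 1/999.
Require 0.125ⁿ ≤ 1/999 ÷ (11/9) = 1/1221.
0.125³ = 0.001953125 is still above 1/1221 but 0.125⁴ = 1/4096 is at or below it, so n = 4.

4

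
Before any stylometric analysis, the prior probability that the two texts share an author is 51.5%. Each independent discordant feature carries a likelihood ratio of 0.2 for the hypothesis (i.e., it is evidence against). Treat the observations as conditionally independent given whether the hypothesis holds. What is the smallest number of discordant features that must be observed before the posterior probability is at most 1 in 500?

Prior odds = 0.515/0.485 = 103/97.
Likelihood ratio per discordant feature = 0.2.
Target posterior odds = 0.002/0.998 = 1/499.
Require 0.2ⁿ ≤ 1/499 ÷ (103/97) = 97/51397.
0.2³ = 0.008 is still above 97/51397 but 0.2⁴ = 0.0016 is at or below it, so n = 4.

4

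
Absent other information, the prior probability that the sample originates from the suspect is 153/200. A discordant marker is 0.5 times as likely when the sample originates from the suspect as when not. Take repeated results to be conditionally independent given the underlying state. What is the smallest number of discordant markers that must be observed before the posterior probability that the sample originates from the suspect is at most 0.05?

6

Prior odds = 0.765/0.235 = 153/47.
Likelihood ratio per discordant marker = 0.5.
Target odds: 0.05 ÷ 0.95 = 1/19.
Require 0.5ⁿ ≤ 1/19 ÷ (153/47) = 47/2907.
0.5⁵ = 0.03125 is still above 47/2907 but 0.5⁶ = 0.015625 is at or below it, so n = 6.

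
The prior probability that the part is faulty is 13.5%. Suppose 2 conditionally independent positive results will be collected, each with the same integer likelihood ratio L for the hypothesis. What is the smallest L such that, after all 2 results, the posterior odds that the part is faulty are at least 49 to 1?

Prior odds = 0.135/0.865 = 27/173.
Target odds = 49.
Need L² ≥ 49 ÷ (27/173) = 8477/27.
17² = 289 < 8477/27 ≤ 324 = 18², so L = 18.

18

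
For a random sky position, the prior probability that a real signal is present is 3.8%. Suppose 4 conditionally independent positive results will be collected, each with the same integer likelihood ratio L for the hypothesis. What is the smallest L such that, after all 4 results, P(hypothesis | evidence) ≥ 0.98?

6

Prior odds = 0.038/0.962 = 19/481.
Target odds = 0.98/0.02 = 49.
Need L⁴ ≥ 49 ÷ (19/481) = 23569/19.
5⁴ = 625 < 23569/19 ≤ 1296 = 6⁴, so L = 6.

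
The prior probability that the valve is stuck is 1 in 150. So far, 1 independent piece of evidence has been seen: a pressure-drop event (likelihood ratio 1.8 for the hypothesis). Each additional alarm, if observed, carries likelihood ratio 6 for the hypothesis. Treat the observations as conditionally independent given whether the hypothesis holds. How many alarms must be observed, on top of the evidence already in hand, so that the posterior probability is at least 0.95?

Prior odds = (1/150)/(149/150) = 1/149.
Bayes factor of the evidence already in hand = 1.8.
Odds after that evidence = (1/149) × 1.8 = 9/745.
Target odds = 0.95/0.05 = 19.
Need 6ⁿ ≥ 19 ÷ (9/745) = 14155/9.
6⁴ = 1296 falls short of 14155/9 but 6⁵ = 7776 reaches it, so n = 5.

5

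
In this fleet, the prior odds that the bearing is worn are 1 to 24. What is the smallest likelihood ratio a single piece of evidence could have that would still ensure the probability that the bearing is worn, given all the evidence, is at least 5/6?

Prior odds = 1/24.
Target odds = (5/6)/(1/6) = 5.
Required Bayes factor = 5 ÷ (1/24) = 120.

120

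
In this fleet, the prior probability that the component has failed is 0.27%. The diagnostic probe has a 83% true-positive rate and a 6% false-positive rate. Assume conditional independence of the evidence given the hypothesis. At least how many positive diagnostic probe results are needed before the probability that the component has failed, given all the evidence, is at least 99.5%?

5

Prior odds = 0.0027/0.9973 = 27/9973.
Likelihood ratio of a positive result = 0.83/0.06 = 83/6.
Target posterior odds = 0.995/0.005 = 199.
Need (27/9973) × (83/6)ⁿ ≥ 199, i.e. (83/6)ⁿ ≥ 1984627/27.
(83/6)⁴ = 47458321/1296 falls short of 1984627/27 but (83/6)⁵ ≈506564 reaches it, so n = 5.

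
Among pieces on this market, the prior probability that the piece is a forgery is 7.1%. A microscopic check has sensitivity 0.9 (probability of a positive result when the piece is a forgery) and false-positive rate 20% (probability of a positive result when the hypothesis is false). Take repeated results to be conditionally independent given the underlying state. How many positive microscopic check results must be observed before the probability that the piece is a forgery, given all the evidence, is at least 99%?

Prior odds = 0.071/0.929 = 71/929.
Likelihood ratio of a positive result = 0.9/0.2 = 4.5.
Target posterior odds = 0.99/0.01 = 99.
Require 4.5ⁿ ≥ 99 ÷ (71/929) = 91971/71.
4.5⁴ = 410.0625 falls short of 91971/71 but 4.5⁵ = 1845.28125 reaches it, so n = 5.

5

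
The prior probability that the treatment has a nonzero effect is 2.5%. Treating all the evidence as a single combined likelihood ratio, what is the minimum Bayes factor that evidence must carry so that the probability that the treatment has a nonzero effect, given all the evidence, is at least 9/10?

Prior odds = 0.025/0.975 = 1/39.
Target odds = 0.9/0.1 = 9.
Required Bayes factor = 9 ÷ (1/39) = 351.

351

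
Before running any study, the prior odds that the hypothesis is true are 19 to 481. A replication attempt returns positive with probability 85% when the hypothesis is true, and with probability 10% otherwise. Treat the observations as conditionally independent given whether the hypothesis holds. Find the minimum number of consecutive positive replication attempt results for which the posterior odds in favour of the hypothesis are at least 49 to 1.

4

Prior odds = 19/481.
Likelihood ratio of a positive result = 0.85/0.1 = 8.5.
Target odds = 49.
Require 8.5ⁿ ≥ 49 ÷ (19/481) = 23569/19.
8.5³ = 614.125 falls short of 23569/19 but 8.5⁴ = 5220.0625 reaches it, so n = 4.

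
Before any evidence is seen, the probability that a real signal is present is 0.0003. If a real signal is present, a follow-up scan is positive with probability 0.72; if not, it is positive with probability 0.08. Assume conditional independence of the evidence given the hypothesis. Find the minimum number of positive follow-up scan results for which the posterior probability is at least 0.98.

6

Prior odds = 0.0003/0.9997 = 3/9997.
Likelihood ratio of a positive = 0.72/0.08 = 9.
Target odds: 0.98 ÷ 0.02 = 49.
Need (3/9997) × 9ⁿ ≥ 49, i.e. 9ⁿ ≥ 489853/3.
9⁵ = 59049 falls short of 489853/3 but 9⁶ = 531441 reaches it, so n = 6.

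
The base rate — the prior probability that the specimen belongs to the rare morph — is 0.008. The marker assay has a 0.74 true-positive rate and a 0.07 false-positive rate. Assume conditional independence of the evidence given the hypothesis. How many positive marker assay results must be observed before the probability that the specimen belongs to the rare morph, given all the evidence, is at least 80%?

3

Prior odds: 0.008 ÷ 0.992 = 1/124.
Likelihood ratio of a positive result = 0.74/0.07 = 74/7.
Target odds: 0.8 ÷ 0.2 = 4.
Require (74/7)ⁿ ≥ 4 ÷ (1/124) = 496.
(74/7)² = 5476/49 falls short of 496 but (74/7)³ = 405224/343 reaches it, so n = 3.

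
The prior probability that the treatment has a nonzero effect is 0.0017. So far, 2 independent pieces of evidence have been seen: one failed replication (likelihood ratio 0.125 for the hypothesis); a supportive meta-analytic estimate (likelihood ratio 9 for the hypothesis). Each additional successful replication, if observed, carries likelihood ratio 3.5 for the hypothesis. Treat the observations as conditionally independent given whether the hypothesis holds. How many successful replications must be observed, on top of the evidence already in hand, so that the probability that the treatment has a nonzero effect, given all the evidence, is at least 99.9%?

Prior odds = 0.0017/0.9983 = 17/9983.
Combined Bayes factor of the evidence already in hand = 0.125 × 9 = 1.125.
Odds after that evidence = (17/9983) × 1.125 = 153/79864.
Target odds = 0.999/0.001 = 999.
Need 3.5ⁿ ≥ 999 ÷ (153/79864) = 8864904/17.
3.5¹⁰ = 282475249/1024 falls short of 8864904/17 but 3.5¹¹ ≈965492 reaches it, so n = 11.

11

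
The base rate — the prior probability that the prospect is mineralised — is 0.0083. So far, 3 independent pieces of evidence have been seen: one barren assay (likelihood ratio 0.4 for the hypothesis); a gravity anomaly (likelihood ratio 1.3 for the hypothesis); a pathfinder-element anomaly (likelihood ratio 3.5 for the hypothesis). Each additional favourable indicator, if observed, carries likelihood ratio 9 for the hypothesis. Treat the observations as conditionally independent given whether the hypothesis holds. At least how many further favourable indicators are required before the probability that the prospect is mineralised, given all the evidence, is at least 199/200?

5

Prior odds = 0.0083/0.9917 = 83/9917.
Combined Bayes factor of the evidence already in hand = 0.4 × 1.3 × 3.5 = 1.82.
Odds after that evidence = (83/9917) × 1.82 = 7553/495850.
Target odds = 0.995/0.005 = 199.
Need 9ⁿ ≥ 199 ÷ (7553/495850) = 98674150/7553.
9⁴ = 6561 falls short of 98674150/7553 but 9⁵ = 59049 reaches it, so n = 5.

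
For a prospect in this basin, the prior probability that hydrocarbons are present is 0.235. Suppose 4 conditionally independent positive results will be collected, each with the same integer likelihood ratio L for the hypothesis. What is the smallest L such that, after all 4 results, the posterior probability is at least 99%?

5

Prior odds = 0.235/0.765 = 47/153.
Target odds = 0.99/0.01 = 99.
Need L⁴ ≥ 99 ÷ (47/153) = 15147/47.
4⁴ = 256 < 15147/47 ≤ 625 = 5⁴, so L = 5.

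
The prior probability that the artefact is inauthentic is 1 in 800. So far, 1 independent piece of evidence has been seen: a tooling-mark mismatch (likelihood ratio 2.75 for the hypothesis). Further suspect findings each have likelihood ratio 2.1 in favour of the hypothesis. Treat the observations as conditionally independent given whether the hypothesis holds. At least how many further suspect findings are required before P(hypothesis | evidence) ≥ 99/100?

Prior odds = 0.00125/0.99875 = 1/799.
Bayes factor of the evidence already in hand = 2.75.
Odds after that evidence = (1/799) × 2.75 = 11/3196.
Target odds = 0.99/0.01 = 99.
Need 2.1ⁿ ≥ 99 ÷ (11/3196) = 28764.
2.1¹³ ≈15447.2 falls short of 28764 but 2.1¹⁴ ≈32439.2 reaches it, so n = 14.

14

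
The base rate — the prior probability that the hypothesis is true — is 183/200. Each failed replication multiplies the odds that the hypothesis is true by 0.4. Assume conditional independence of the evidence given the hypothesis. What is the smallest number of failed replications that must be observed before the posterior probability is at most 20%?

5

Prior odds: 0.915 ÷ 0.085 = 183/17.
Likelihood ratio per failed replication = 0.4.
Target odds: 0.2 ÷ 0.8 = 0.25.
Require 0.4ⁿ ≤ 0.25 ÷ (183/17) = 17/732.
0.4⁴ = 0.0256 is still above 17/732 but 0.4⁵ = 0.01024 is at or below it, so n = 5.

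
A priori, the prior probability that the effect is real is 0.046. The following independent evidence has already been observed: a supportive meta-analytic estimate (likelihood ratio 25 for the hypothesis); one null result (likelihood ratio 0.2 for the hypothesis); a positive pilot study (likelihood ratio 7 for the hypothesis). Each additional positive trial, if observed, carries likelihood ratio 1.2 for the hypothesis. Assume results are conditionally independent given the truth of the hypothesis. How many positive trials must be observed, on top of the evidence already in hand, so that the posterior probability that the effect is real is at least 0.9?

10

Prior odds = 0.046/0.954 = 23/477.
Combined Bayes factor of the evidence already in hand = 25 × 0.2 × 7 = 35.
Odds after that evidence = (23/477) × 35 = 805/477.
Target odds = 0.9/0.1 = 9.
Need 1.2ⁿ ≥ 9 ÷ (805/477) = 4293/805.
1.2⁹ = 10077696/1953125 falls short of 4293/805 but 1.2¹⁰ = 60466176/9765625 reaches it, so n = 10.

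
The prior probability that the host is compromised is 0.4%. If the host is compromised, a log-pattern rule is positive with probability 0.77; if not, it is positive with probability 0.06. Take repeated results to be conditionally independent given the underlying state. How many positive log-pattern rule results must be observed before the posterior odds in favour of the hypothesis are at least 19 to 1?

Prior odds: 0.004 ÷ 0.996 = 1/249.
Likelihood ratio of a positive = 0.77/0.06 = 77/6.
Target odds = 19.
Require (77/6)ⁿ ≥ 19 ÷ (1/249) = 4731.
(77/6)³ = 456533/216 falls short of 4731 but (77/6)⁴ = 35153041/1296 reaches it, so n = 4.

4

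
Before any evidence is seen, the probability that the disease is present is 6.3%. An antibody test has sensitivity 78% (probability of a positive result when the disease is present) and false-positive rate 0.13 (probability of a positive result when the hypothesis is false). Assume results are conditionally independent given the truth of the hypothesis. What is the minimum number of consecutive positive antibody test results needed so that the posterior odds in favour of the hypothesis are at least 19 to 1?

Prior odds: 0.063 ÷ 0.937 = 63/937.
Likelihood ratio of a positive result = 0.78/0.13 = 6.
Target odds = 19.
Require 6ⁿ ≥ 19 ÷ (63/937) = 17803/63.
6³ = 216 falls short of 17803/63 but 6⁴ = 1296 reaches it, so n = 4.

4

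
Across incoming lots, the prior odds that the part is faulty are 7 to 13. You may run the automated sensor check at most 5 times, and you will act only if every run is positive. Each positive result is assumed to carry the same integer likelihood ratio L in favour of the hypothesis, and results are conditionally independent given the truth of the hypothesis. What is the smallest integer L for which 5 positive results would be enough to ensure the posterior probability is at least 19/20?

3

Prior odds = 7/13.
Target odds = 0.95/0.05 = 19.
Need L⁵ ≥ 19 ÷ (7/13) = 247/7.
2⁵ = 32 < 247/7 ≤ 243 = 3⁵, so L = 3.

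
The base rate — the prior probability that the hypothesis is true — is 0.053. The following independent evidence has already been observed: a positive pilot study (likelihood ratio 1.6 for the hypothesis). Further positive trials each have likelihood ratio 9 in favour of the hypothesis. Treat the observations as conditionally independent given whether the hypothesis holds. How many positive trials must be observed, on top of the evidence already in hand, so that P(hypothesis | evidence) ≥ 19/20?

Prior odds = 0.053/0.947 = 53/947.
Bayes factor of the evidence already in hand = 1.6.
Odds after that evidence = (53/947) × 1.6 = 424/4735.
Target odds = 0.95/0.05 = 19.
Need 9ⁿ ≥ 19 ÷ (424/4735) = 89965/424.
9² = 81 falls short of 89965/424 but 9³ = 729 reaches it, so n = 3.

3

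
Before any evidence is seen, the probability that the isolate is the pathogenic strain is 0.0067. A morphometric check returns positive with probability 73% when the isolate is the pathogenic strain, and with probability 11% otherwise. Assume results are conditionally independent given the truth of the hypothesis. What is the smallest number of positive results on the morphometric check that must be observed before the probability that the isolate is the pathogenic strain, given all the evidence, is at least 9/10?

Prior odds: 0.0067 ÷ 0.9933 = 67/9933.
Likelihood ratio of a positive result = 0.73/0.11 = 73/11.
Target odds: 0.9 ÷ 0.1 = 9.
Need (67/9933) × (73/11)ⁿ ≥ 9, i.e. (73/11)ⁿ ≥ 89397/67.
(73/11)³ = 389017/1331 falls short of 89397/67 but (73/11)⁴ = 28398241/14641 reaches it, so n = 4.

4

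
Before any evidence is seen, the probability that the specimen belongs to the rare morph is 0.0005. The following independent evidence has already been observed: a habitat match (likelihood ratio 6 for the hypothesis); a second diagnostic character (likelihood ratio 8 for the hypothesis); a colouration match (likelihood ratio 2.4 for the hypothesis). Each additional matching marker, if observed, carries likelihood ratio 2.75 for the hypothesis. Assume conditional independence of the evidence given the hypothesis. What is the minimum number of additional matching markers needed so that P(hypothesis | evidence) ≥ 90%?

5

Prior odds = 0.0005/0.9995 = 1/1999.
Combined Bayes factor of the evidence already in hand = 6 × 8 × 2.4 = 115.2.
Odds after that evidence = (1/1999) × 115.2 = 576/9995.
Target odds = 0.9/0.1 = 9.
Need 2.75ⁿ ≥ 9 ÷ (576/9995) = 156.171875.
2.75⁴ = 57.19140625 falls short of 156.171875 but 2.75⁵ = 161051/1024 reaches it, so n = 5.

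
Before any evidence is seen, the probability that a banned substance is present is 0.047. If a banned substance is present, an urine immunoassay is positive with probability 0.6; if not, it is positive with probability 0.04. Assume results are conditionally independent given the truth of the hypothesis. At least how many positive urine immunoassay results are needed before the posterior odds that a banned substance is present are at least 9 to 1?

Prior odds = 0.047/0.953 = 47/953.
Likelihood ratio of a positive = 0.6/0.04 = 15.
Target odds = 9.
Require 15ⁿ ≥ 9 ÷ (47/953) = 8577/47.
15¹ = 15 falls short of 8577/47 but 15² = 225 reaches it, so n = 2.

2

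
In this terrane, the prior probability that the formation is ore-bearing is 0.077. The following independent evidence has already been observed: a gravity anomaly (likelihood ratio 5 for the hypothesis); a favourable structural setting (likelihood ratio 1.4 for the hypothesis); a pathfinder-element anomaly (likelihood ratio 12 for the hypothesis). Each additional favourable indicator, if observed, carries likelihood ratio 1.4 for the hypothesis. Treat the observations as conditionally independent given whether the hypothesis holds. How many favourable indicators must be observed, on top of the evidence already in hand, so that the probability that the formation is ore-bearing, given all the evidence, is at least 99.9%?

Prior odds = 0.077/0.923 = 77/923.
Combined Bayes factor of the evidence already in hand = 5 × 1.4 × 12 = 84.
Odds after that evidence = (77/923) × 84 = 6468/923.
Target odds = 0.999/0.001 = 999.
Need 1.4ⁿ ≥ 999 ÷ (6468/923) = 307359/2156.
1.4¹⁴ ≈111.12 falls short of 307359/2156 but 1.4¹⁵ ≈155.568 reaches it, so n = 15.

15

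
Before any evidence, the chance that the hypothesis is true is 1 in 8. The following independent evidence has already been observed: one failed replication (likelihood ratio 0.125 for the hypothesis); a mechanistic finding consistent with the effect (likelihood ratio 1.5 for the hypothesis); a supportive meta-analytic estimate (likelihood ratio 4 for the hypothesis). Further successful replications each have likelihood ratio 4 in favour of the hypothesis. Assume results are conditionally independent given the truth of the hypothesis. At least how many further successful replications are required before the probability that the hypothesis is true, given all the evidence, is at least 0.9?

Prior odds = 0.125/0.875 = 1/7.
Combined Bayes factor of the evidence already in hand = 0.125 × 1.5 × 4 = 0.75.
Odds after that evidence = (1/7) × 0.75 = 3/28.
Target odds = 0.9/0.1 = 9.
Need 4ⁿ ≥ 9 ÷ (3/28) = 84.
4³ = 64 falls short of 84 but 4⁴ = 256 reaches it, so n = 4.

4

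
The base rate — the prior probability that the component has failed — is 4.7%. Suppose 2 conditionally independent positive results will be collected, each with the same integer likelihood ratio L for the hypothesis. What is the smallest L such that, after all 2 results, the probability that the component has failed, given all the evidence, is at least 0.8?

Prior odds = 0.047/0.953 = 47/953.
Target odds = 0.8/0.2 = 4.
Need L² ≥ 4 ÷ (47/953) = 3812/47.
9² = 81 < 3812/47 ≤ 100 = 10², so L = 10.

10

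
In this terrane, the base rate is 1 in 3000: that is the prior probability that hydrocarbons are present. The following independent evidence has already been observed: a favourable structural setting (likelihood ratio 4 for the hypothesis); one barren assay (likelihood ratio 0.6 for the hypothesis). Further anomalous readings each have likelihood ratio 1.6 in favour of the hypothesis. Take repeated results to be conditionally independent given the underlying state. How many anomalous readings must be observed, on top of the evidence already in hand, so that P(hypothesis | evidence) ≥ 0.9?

20

Prior odds = (1/3000)/(2999/3000) = 1/2999.
Combined Bayes factor of the evidence already in hand = 4 × 0.6 = 2.4.
Odds after that evidence = (1/2999) × 2.4 = 12/14995.
Target odds = 0.9/0.1 = 9.
Need 1.6ⁿ ≥ 9 ÷ (12/14995) = 11246.25.
1.6¹⁹ ≈7555.79 falls short of 11246.25 but 1.6²⁰ ≈12089.3 reaches it, so n = 20.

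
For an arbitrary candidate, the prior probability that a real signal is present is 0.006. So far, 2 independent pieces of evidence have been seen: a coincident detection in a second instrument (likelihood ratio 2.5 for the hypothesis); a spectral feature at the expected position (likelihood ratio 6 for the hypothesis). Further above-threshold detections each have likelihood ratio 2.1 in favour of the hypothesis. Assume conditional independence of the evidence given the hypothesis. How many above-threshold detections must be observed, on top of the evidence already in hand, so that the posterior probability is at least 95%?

8

Prior odds = 0.006/0.994 = 3/497.
Combined Bayes factor of the evidence already in hand = 2.5 × 6 = 15.
Odds after that evidence = (3/497) × 15 = 45/497.
Target odds = 0.95/0.05 = 19.
Need 2.1ⁿ ≥ 19 ÷ (45/497) = 9443/45.
2.1⁷ ≈180.109 falls short of 9443/45 but 2.1⁸ ≈378.229 reaches it, so n = 8.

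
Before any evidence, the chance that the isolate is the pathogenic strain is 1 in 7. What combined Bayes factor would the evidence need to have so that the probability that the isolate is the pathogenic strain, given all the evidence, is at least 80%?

Prior odds = (1/7)/(6/7) = 1/6.
Target odds = 0.8/0.2 = 4.
Required Bayes factor = 4 ÷ (1/6) = 24.

24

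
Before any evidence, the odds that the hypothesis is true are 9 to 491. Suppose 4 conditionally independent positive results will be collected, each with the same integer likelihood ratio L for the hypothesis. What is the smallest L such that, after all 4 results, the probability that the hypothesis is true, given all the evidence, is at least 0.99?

9

Prior odds = 9/491.
Target odds = 0.99/0.01 = 99.
Need L⁴ ≥ 99 ÷ (9/491) = 5401.
8⁴ = 4096 < 5401 ≤ 6561 = 9⁴, so L = 9.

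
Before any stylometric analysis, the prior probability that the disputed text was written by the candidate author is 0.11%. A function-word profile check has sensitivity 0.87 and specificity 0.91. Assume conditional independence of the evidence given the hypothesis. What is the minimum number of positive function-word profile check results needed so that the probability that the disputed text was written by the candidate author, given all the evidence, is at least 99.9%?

7

Prior odds: 0.0011 ÷ 0.9989 = 11/9989.
False-positive rate = 1 − 0.91 = 0.09; likelihood ratio of a positive = 0.87/0.09 = 29/3.
Target posterior odds = 0.999/0.001 = 999.
Need (11/9989) × (29/3)ⁿ ≥ 999, i.e. (29/3)ⁿ ≥ 9979011/11.
(29/3)⁶ = 594823321/729 falls short of 9979011/11 but (29/3)⁷ ≈7.88746e+06 reaches it, so n = 7.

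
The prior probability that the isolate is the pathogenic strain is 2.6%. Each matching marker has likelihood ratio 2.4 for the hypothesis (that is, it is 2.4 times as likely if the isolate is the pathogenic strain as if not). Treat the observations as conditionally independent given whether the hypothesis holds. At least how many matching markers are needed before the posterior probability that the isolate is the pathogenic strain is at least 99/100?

10

Prior odds: 0.026 ÷ 0.974 = 13/487.
Likelihood ratio per matching marker = 2.4.
Target odds: 0.99 ÷ 0.01 = 99.
Need (13/487) × 2.4ⁿ ≥ 99, i.e. 2.4ⁿ ≥ 48213/13.
2.4⁹ ≈2641.81 falls short of 48213/13 but 2.4¹⁰ ≈6340.34 reaches it, so n = 10.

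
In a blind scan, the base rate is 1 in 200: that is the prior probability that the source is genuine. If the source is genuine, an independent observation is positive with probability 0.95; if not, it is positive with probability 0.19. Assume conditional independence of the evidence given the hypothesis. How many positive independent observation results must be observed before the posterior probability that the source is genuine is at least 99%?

Prior odds: 0.005 ÷ 0.995 = 1/199.
Likelihood ratio of a positive = 0.95/0.19 = 5.
Target posterior odds = 0.99/0.01 = 99.
Require 5ⁿ ≥ 99 ÷ (1/199) = 19701.
5⁶ = 15625 falls short of 19701 but 5⁷ = 78125 reaches it, so n = 7.

7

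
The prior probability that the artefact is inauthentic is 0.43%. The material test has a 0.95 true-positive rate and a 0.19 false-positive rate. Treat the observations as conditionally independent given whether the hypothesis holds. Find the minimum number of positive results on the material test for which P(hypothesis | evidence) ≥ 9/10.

Prior odds: 0.0043 ÷ 0.9957 = 43/9957.
Likelihood ratio of a positive result = 0.95/0.19 = 5.
Target odds: 0.9 ÷ 0.1 = 9.
Require 5ⁿ ≥ 9 ÷ (43/9957) = 89613/43.
5⁴ = 625 falls short of 89613/43 but 5⁵ = 3125 reaches it, so n = 5.

5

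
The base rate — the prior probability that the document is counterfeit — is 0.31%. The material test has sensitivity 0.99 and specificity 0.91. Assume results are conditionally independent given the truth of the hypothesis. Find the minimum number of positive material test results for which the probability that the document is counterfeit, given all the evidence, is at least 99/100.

Prior odds: 0.0031 ÷ 0.9969 = 31/9969.
False-positive rate = 1 − 0.91 = 0.09; likelihood ratio of a positive = 0.99/0.09 = 11.
Target posterior odds = 0.99/0.01 = 99.
Need (31/9969) × 11ⁿ ≥ 99, i.e. 11ⁿ ≥ 986931/31.
11⁴ = 14641 falls short of 986931/31 but 11⁵ = 161051 reaches it, so n = 5.

5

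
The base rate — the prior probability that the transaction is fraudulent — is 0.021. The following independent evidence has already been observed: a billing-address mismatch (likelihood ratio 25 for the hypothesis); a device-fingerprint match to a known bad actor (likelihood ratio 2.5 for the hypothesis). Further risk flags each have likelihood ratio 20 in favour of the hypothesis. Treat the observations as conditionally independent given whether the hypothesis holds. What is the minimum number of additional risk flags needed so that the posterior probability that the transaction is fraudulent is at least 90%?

Prior odds = 0.021/0.979 = 21/979.
Combined Bayes factor of the evidence already in hand = 25 × 2.5 = 62.5.
Odds after that evidence = (21/979) × 62.5 = 2625/1958.
Target odds = 0.9/0.1 = 9.
Need 20ⁿ ≥ 9 ÷ (2625/1958) = 5874/875.
20¹ = 20, which meets the required 5874/875; so n = 1.

1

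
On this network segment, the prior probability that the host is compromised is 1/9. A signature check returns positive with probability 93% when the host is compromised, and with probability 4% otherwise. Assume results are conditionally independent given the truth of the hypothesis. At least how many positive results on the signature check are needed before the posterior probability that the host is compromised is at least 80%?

2

Prior odds: (1/9) ÷ (8/9) = 0.125.
Likelihood ratio of a positive result = 0.93/0.04 = 23.25.
Target posterior odds = 0.8/0.2 = 4.
Require 23.25ⁿ ≥ 4 ÷ 0.125 = 32.
23.25¹ = 23.25 falls short of 32 but 23.25² = 540.5625 reaches it, so n = 2.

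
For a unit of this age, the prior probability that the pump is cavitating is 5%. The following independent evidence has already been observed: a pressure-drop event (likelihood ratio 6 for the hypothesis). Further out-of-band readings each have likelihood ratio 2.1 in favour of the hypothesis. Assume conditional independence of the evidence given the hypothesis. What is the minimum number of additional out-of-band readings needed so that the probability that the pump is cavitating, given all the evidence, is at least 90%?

5

Prior odds = 0.05/0.95 = 1/19.
Bayes factor of the evidence already in hand = 6.
Odds after that evidence = (1/19) × 6 = 6/19.
Target odds = 0.9/0.1 = 9.
Need 2.1ⁿ ≥ 9 ÷ (6/19) = 28.5.
2.1⁴ = 19.4481 falls short of 28.5 but 2.1⁵ = 4084101/100000 reaches it, so n = 5.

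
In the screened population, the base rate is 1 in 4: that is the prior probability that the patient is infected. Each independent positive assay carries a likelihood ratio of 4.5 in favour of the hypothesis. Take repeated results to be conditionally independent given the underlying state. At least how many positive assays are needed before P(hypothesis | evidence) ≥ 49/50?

4

Prior odds = 0.25/0.75 = 1/3.
Likelihood ratio per positive assay = 4.5.
Target posterior odds = 0.98/0.02 = 49.
Require 4.5ⁿ ≥ 49 ÷ (1/3) = 147.
4.5³ = 91.125 falls short of 147 but 4.5⁴ = 410.0625 reaches it, so n = 4.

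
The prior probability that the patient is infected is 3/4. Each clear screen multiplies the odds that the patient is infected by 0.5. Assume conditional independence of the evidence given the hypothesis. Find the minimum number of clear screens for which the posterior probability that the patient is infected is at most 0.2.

4

Prior odds = 0.75/0.25 = 3.
Likelihood ratio per clear screen = 0.5.
Target odds: 0.2 ÷ 0.8 = 0.25.
Need 3 × 0.5ⁿ ≤ 0.25, i.e. 0.5ⁿ ≤ 1/12.
0.5³ = 0.125 is still above 1/12 but 0.5⁴ = 0.0625 is at or below it, so n = 4.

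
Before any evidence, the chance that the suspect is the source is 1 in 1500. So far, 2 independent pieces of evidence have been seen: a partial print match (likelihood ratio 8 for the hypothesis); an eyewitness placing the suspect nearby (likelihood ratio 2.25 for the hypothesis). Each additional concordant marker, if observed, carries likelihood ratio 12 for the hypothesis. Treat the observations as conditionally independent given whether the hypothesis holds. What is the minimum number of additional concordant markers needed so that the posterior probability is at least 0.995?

Prior odds = (1/1500)/(1499/1500) = 1/1499.
Combined Bayes factor of the evidence already in hand = 8 × 2.25 = 18.
Odds after that evidence = (1/1499) × 18 = 18/1499.
Target odds = 0.995/0.005 = 199.
Need 12ⁿ ≥ 199 ÷ (18/1499) = 298301/18.
12³ = 1728 falls short of 298301/18 but 12⁴ = 20736 reaches it, so n = 4.

4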